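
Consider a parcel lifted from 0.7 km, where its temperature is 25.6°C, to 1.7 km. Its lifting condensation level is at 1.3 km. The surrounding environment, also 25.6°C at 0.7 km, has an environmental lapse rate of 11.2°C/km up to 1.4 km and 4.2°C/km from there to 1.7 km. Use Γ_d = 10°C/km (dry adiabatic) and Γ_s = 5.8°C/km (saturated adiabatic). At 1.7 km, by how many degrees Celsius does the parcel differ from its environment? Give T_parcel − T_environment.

Parcel:
  700–1300 m, dry: Δz = 0.6 km ⇒ ΔT = -6°C; T = 19.6°C
  1300–1700 m, saturated: Δz = 0.4 km ⇒ ΔT = -2.32°C; T = 17.28°C
Environment:
  700–1400 m, environment, lower layer: Δz = 0.7 km ⇒ ΔT = -7.84°C; T = 17.76°C
  1400–1700 m, environment, upper layer: Δz = 0.3 km ⇒ ΔT = -1.26°C; T = 16.5°C
T_parcel − T_env = 17.28 − 16.5 = +0.78°C

+0.78°C (parcel warmer than environment)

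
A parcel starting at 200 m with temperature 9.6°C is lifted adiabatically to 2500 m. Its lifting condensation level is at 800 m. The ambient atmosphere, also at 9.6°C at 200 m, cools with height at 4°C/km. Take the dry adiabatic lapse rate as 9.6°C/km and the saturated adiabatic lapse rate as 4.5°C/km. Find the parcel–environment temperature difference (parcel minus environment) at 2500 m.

-4.21°C (parcel cooler than environment)

Parcel:
  Dry to 800 m: -9.6 × 0.6 km = -5.76°C, so T = 3.84°C.
  Saturated to 2500 m: -4.5 × 1.7 km = -7.65°C, so T = -3.81°C.
Environment:
  Environment to 2500 m: -4 × 2.3 km = -9.2°C, so T = 0.4°C.
T_parcel − T_env = -3.81 − 0.4 = -4.21°C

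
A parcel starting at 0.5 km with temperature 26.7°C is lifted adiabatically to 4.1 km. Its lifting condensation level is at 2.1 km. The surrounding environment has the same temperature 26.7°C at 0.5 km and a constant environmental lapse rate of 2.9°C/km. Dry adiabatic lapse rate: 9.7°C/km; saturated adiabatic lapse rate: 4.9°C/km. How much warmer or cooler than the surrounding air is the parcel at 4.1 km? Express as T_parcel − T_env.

-14.88°C (parcel cooler than environment)

Parcel:
  From 500 m to 2100 m (dry): cools by 9.7 × 1.6 = 15.52°C, giving 11.18°C.
  From 2100 m to 4100 m (saturated): cools by 4.9 × 2 = 9.8°C, giving 1.38°C.
Environment:
  From 500 m to 4100 m (environment): cools by 2.9 × 3.6 = 10.44°C, giving 16.26°C.
T_parcel − T_env = 1.38 − 16.26 = -14.88°C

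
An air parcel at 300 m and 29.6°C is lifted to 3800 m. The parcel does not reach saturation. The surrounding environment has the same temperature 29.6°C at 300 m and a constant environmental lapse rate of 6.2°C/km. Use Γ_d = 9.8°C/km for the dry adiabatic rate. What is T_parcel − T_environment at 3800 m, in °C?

Parcel:
  Dry to 3800 m: -9.8 × 3.5 km = -34.3°C, so T = -4.7°C.
Environment:
  Environment to 3800 m: -6.2 × 3.5 km = -21.7°C, so T = 7.9°C.
T_parcel − T_env = -4.7 − 7.9 = -12.6°C

-12.6°C (parcel cooler than environment)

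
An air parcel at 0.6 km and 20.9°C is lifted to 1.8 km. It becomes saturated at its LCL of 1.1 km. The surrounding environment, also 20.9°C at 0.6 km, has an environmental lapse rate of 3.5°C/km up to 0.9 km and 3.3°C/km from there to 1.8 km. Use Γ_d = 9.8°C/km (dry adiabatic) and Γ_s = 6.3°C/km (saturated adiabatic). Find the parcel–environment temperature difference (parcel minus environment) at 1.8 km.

Parcel:
  600–1100 m, dry: Δz = 0.5 km ⇒ ΔT = -4.9°C; T = 16°C
  1100–1800 m, saturated: Δz = 0.7 km ⇒ ΔT = -4.41°C; T = 11.59°C
Environment:
  600–900 m, environment, lower layer: Δz = 0.3 km ⇒ ΔT = -1.05°C; T = 19.85°C
  900–1800 m, environment, upper layer: Δz = 0.9 km ⇒ ΔT = -2.97°C; T = 16.88°C
T_parcel − T_env = 11.59 − 16.88 = -5.29°C

-5.29°C (parcel cooler than environment)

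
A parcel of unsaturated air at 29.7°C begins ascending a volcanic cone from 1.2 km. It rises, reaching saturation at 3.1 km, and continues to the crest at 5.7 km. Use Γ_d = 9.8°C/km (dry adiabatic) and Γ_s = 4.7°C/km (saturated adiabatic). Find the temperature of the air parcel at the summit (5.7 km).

-1.14°C

1200–3100 m, dry: Δz = 1.9 km ⇒ ΔT = -18.62°C; T = 11.08°C
3100–5700 m, saturated: Δz = 2.6 km ⇒ ΔT = -12.22°C; T = -1.14°C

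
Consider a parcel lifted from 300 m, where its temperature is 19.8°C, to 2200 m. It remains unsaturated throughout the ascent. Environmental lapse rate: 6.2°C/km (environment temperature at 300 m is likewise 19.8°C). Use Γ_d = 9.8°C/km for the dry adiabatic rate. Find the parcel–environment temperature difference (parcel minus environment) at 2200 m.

-6.84°C (parcel cooler than environment)

Parcel:
  From 300 m to 2200 m (dry): cools by 9.8 × 1.9 = 18.62°C, giving 1.18°C.
Environment:
  From 300 m to 2200 m (environment): cools by 6.2 × 1.9 = 11.78°C, giving 8.02°C.
T_parcel − T_env = 1.18 − 8.02 = -6.84°C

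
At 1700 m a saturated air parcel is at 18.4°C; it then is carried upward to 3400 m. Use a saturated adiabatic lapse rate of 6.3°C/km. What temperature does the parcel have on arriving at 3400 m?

From 1700 m to 3400 m (saturated adiabatic): cools by 6.3 × 1.7 = 10.71°C, giving 7.69°C.

7.69°C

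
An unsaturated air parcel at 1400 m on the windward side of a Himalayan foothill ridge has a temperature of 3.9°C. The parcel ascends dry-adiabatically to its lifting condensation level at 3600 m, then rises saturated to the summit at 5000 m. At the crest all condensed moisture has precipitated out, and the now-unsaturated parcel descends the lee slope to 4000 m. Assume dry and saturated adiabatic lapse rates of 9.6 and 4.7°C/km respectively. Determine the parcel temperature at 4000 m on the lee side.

From 1400 m to 3600 m (dry): cools by 9.6 × 2.2 = 21.12°C, giving -17.22°C.
From 3600 m to 5000 m (saturated): cools by 4.7 × 1.4 = 6.58°C, giving -23.8°C.
From 5000 m to 4000 m (dry descent): warms by 9.6 × 1 = 9.6°C, giving -14.2°C.

-14.2°C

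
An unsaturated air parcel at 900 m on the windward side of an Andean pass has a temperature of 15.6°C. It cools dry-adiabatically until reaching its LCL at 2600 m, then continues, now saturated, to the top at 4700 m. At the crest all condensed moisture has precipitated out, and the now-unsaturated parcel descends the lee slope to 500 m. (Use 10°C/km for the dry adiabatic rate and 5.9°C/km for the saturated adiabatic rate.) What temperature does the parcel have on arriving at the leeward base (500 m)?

900 → 2600 m (dry, 10°C/km): ΔT = -10 × 1.7 = -17°C → T = -1.4°C
2600 → 4700 m (saturated, 5.9°C/km): ΔT = -5.9 × 2.1 = -12.39°C → T = -13.79°C
4700 → 500 m (dry descent, 10°C/km): ΔT = +10 × 4.2 = +42°C → T = 28.21°C

28.21°C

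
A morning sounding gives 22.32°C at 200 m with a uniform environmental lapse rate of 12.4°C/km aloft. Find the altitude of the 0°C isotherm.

Height above start = (22.32 − 0) / 12.4 = 1.8 km
Altitude = 200 m + 1800 m = 2000 m

2000 m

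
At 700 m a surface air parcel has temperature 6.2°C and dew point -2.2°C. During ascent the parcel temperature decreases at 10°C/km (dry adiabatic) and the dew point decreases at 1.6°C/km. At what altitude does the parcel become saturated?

T and T_d converge at 10 − 1.6 = 8.4°C per km
Height above start = (6.2 − (-2.2)) / 8.4 = 1 km
LCL altitude = 700 m + 1000 m = 1700 m

1700 m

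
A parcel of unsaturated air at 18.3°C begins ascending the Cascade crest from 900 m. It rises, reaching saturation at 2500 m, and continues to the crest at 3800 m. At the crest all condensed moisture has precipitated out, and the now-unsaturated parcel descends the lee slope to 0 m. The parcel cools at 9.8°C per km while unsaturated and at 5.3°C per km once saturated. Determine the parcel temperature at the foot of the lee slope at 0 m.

Dry to 2500 m: -9.8 × 1.6 km = -15.68°C, so T = 2.62°C.
Saturated to 3800 m: -5.3 × 1.3 km = -6.89°C, so T = -4.27°C.
Dry descent to 0 m: +9.8 × 3.8 km = +37.24°C, so T = 32.97°C.

32.97°C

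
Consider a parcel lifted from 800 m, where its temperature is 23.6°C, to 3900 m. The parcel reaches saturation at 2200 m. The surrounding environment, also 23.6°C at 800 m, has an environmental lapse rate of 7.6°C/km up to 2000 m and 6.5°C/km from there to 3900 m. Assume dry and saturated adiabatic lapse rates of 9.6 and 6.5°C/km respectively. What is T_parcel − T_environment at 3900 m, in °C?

-3.02°C (parcel cooler than environment)

Parcel:
  800–2200 m, dry: Δz = 1.4 km ⇒ ΔT = -13.44°C; T = 10.16°C
  2200–3900 m, saturated: Δz = 1.7 km ⇒ ΔT = -11.05°C; T = -0.89°C
Environment:
  800–2000 m, environment, lower layer: Δz = 1.2 km ⇒ ΔT = -9.12°C; T = 14.48°C
  2000–3900 m, environment, upper layer: Δz = 1.9 km ⇒ ΔT = -12.35°C; T = 2.13°C
T_parcel − T_env = -0.89 − 2.13 = -3.02°C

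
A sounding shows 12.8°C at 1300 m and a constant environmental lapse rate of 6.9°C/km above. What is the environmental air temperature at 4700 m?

1300 → 4700 m (environmental, 6.9°C/km): ΔT = -6.9 × 3.4 = -23.46°C → T = -10.66°C

-10.66°C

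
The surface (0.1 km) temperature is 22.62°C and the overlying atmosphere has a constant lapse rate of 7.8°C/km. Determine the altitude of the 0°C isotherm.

Height above start = (22.62 − 0) / 7.8 = 2.9 km
Altitude = 100 m + 2900 m = 3000 m

3 km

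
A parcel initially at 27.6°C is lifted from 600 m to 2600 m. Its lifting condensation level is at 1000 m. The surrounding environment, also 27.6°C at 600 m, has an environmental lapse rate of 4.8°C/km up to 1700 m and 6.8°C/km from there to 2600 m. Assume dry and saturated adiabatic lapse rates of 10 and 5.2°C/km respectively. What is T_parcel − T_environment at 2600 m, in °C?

Parcel:
  From 600 m to 1000 m (dry): cools by 10 × 0.4 = 4°C, giving 23.6°C.
  From 1000 m to 2600 m (saturated): cools by 5.2 × 1.6 = 8.32°C, giving 15.28°C.
Environment:
  From 600 m to 1700 m (environment, lower layer): cools by 4.8 × 1.1 = 5.28°C, giving 22.32°C.
  From 1700 m to 2600 m (environment, upper layer): cools by 6.8 × 0.9 = 6.12°C, giving 16.2°C.
T_parcel − T_env = 15.28 − 16.2 = -0.92°C

-0.92°C (parcel cooler than environment)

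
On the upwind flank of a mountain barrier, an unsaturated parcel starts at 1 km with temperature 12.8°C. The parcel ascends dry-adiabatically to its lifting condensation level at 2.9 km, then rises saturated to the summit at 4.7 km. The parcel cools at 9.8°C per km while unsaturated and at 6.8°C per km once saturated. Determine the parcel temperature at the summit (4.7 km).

-18.06°C

1000 → 2900 m (dry, 9.8°C/km): ΔT = -9.8 × 1.9 = -18.62°C → T = -5.82°C
2900 → 4700 m (saturated, 6.8°C/km): ΔT = -6.8 × 1.8 = -12.24°C → T = -18.06°C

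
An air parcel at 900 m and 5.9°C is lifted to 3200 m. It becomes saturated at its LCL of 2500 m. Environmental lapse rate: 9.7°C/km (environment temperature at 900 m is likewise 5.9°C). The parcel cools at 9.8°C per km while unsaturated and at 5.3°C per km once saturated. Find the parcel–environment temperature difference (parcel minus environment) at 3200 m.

+2.92°C (parcel warmer than environment)

Parcel:
  Dry to 2500 m: -9.8 × 1.6 km = -15.68°C, so T = -9.78°C.
  Saturated to 3200 m: -5.3 × 0.7 km = -3.71°C, so T = -13.49°C.
Environment:
  Environment to 3200 m: -9.7 × 2.3 km = -22.31°C, so T = -16.41°C.
T_parcel − T_env = -13.49 − (-16.41) = +2.92°C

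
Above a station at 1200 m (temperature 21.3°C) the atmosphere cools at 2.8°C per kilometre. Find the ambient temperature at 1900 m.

19.34°C

From 1200 m to 1900 m (environmental): cools by 2.8 × 0.7 = 1.96°C, giving 19.34°C.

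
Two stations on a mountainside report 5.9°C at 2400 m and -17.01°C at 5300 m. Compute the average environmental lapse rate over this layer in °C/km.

Γ = −ΔT/Δz = (5.9 − (-17.01)) / (5300 − 2400) m
  = 22.91°C / 2.9 km = 7.9°C/km

7.9°C/km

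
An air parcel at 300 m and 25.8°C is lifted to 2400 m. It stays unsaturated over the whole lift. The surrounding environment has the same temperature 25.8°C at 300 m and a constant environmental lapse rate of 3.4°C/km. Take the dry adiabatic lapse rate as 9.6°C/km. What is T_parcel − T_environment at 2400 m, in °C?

Parcel:
  300 → 2400 m (dry, 9.6°C/km): ΔT = -9.6 × 2.1 = -20.16°C → T = 5.64°C
Environment:
  300 → 2400 m (environment, 3.4°C/km): ΔT = -3.4 × 2.1 = -7.14°C → T = 18.66°C
T_parcel − T_env = 5.64 − 18.66 = -13.02°C

-13.02°C (parcel cooler than environment)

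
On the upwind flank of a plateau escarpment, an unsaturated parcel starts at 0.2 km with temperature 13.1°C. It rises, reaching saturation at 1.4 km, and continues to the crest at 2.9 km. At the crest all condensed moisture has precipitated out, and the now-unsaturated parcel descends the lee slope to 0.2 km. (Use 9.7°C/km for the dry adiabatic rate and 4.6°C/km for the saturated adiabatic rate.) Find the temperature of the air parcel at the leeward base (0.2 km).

20.75°C

200–1400 m, dry: Δz = 1.2 km ⇒ ΔT = -11.64°C; T = 1.46°C
1400–2900 m, saturated: Δz = 1.5 km ⇒ ΔT = -6.9°C; T = -5.44°C
2900–200 m, dry descent: Δz = 2.7 km ⇒ ΔT = +26.19°C; T = 20.75°C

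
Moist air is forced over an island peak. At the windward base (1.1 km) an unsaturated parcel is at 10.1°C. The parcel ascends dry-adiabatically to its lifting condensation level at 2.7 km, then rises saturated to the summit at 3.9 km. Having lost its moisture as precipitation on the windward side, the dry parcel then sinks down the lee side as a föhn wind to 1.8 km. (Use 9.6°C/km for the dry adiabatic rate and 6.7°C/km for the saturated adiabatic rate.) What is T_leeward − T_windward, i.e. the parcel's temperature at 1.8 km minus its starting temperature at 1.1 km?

1100–2700 m, dry: Δz = 1.6 km ⇒ ΔT = -15.36°C; T = -5.26°C
2700–3900 m, saturated: Δz = 1.2 km ⇒ ΔT = -8.04°C; T = -13.3°C
3900–1800 m, dry descent: Δz = 2.1 km ⇒ ΔT = +20.16°C; T = 6.86°C
Net change vs windward start: 6.86 − 10.1 = -3.24°C

-3.24°C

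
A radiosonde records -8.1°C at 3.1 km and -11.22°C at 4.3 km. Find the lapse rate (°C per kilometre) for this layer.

2.6°C/km

Γ = −ΔT/Δz = (-8.1 − (-11.22)) / (4300 − 3100) m
  = 3.12°C / 1.2 km = 2.6°C/km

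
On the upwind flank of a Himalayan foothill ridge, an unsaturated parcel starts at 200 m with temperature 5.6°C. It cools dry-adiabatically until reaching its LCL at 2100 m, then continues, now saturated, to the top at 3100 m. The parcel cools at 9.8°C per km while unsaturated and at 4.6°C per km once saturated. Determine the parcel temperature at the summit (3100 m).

-17.62°C

From 200 m to 2100 m (dry): cools by 9.8 × 1.9 = 18.62°C, giving -13.02°C.
From 2100 m to 3100 m (saturated): cools by 4.6 × 1 = 4.6°C, giving -17.62°C.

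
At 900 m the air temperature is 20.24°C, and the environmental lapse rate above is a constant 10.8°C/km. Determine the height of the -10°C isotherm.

3700 m

Height above start = (20.24 − (-10)) / 10.8 = 2.8 km
Altitude = 900 m + 2800 m = 3700 m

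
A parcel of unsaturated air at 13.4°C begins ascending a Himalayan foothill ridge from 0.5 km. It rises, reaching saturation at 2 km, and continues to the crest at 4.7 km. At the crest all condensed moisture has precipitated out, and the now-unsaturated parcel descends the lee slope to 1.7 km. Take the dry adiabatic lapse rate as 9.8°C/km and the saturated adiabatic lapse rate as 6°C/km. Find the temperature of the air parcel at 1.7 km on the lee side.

500–2000 m, dry: Δz = 1.5 km ⇒ ΔT = -14.7°C; T = -1.3°C
2000–4700 m, saturated: Δz = 2.7 km ⇒ ΔT = -16.2°C; T = -17.5°C
4700–1700 m, dry descent: Δz = 3 km ⇒ ΔT = +29.4°C; T = 11.9°C

11.9°C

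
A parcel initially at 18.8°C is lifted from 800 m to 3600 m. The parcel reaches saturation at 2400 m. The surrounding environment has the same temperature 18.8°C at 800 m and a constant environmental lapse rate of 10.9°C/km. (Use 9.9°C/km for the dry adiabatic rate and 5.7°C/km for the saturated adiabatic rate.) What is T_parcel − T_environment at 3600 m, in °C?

Parcel:
  From 800 m to 2400 m (dry): cools by 9.9 × 1.6 = 15.84°C, giving 2.96°C.
  From 2400 m to 3600 m (saturated): cools by 5.7 × 1.2 = 6.84°C, giving -3.88°C.
Environment:
  From 800 m to 3600 m (environment): cools by 10.9 × 2.8 = 30.52°C, giving -11.72°C.
T_parcel − T_env = -3.88 − (-11.72) = +7.84°C

+7.84°C (parcel warmer than environment)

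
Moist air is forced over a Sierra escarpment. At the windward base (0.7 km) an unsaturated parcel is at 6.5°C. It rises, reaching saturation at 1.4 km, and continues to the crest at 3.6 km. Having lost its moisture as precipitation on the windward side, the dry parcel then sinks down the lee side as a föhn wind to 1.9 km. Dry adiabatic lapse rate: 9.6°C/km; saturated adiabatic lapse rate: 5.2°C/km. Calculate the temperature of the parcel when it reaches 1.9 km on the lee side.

From 700 m to 1400 m (dry): cools by 9.6 × 0.7 = 6.72°C, giving -0.22°C.
From 1400 m to 3600 m (saturated): cools by 5.2 × 2.2 = 11.44°C, giving -11.66°C.
From 3600 m to 1900 m (dry descent): warms by 9.6 × 1.7 = 16.32°C, giving 4.66°C.

4.66°C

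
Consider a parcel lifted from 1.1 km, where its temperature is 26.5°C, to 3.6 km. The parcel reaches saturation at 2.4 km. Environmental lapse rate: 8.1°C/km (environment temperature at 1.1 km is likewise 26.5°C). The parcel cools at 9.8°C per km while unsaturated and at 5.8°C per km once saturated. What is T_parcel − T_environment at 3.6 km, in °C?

+0.55°C (parcel warmer than environment)

Parcel:
  From 1100 m to 2400 m (dry): cools by 9.8 × 1.3 = 12.74°C, giving 13.76°C.
  From 2400 m to 3600 m (saturated): cools by 5.8 × 1.2 = 6.96°C, giving 6.8°C.
Environment:
  From 1100 m to 3600 m (environment): cools by 8.1 × 2.5 = 20.25°C, giving 6.25°C.
T_parcel − T_env = 6.8 − 6.25 = +0.55°C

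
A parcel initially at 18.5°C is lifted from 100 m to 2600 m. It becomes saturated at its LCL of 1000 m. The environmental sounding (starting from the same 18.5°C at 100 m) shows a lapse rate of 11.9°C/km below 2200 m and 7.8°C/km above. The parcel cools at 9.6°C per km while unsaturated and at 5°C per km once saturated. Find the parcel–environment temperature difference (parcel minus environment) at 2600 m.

Parcel:
  Dry to 1000 m: -9.6 × 0.9 km = -8.64°C, so T = 9.86°C.
  Saturated to 2600 m: -5 × 1.6 km = -8°C, so T = 1.86°C.
Environment:
  Environment, lower layer to 2200 m: -11.9 × 2.1 km = -24.99°C, so T = -6.49°C.
  Environment, upper layer to 2600 m: -7.8 × 0.4 km = -3.12°C, so T = -9.61°C.
T_parcel − T_env = 1.86 − (-9.61) = +11.47°C

+11.47°C (parcel warmer than environment)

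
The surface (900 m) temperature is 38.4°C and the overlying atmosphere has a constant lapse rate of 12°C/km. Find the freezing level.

Height above start = (38.4 − 0) / 12 = 3.2 km
Altitude = 900 m + 3200 m = 4100 m

4100 m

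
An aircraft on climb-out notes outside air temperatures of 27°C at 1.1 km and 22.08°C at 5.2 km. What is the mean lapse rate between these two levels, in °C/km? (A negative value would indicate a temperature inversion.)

Γ = −ΔT/Δz = (27 − 22.08) / (5200 − 1100) m
  = 4.92°C / 4.1 km = 1.2°C/km

1.2°C/km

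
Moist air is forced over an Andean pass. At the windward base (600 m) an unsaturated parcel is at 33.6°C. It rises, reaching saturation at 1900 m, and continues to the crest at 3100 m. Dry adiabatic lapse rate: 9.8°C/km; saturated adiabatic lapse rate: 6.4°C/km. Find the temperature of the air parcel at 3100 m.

600–1900 m, dry: Δz = 1.3 km ⇒ ΔT = -12.74°C; T = 20.86°C
1900–3100 m, saturated: Δz = 1.2 km ⇒ ΔT = -7.68°C; T = 13.18°C

13.18°C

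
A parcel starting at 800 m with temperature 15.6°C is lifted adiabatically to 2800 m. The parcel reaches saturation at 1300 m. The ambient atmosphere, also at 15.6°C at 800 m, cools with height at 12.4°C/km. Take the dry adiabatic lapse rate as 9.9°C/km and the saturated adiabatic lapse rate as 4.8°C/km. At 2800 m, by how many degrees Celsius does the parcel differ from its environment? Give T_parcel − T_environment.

Parcel:
  800 → 1300 m (dry, 9.9°C/km): ΔT = -9.9 × 0.5 = -4.95°C → T = 10.65°C
  1300 → 2800 m (saturated, 4.8°C/km): ΔT = -4.8 × 1.5 = -7.2°C → T = 3.45°C
Environment:
  800 → 2800 m (environment, 12.4°C/km): ΔT = -12.4 × 2 = -24.8°C → T = -9.2°C
T_parcel − T_env = 3.45 − (-9.2) = +12.65°C

+12.65°C (parcel warmer than environment)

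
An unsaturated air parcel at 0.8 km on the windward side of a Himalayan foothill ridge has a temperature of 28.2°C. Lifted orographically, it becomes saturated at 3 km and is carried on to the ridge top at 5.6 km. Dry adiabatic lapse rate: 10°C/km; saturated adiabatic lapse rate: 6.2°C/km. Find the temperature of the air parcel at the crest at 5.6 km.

800 → 3000 m (dry, 10°C/km): ΔT = -10 × 2.2 = -22°C → T = 6.2°C
3000 → 5600 m (saturated, 6.2°C/km): ΔT = -6.2 × 2.6 = -16.12°C → T = -9.92°C

-9.92°C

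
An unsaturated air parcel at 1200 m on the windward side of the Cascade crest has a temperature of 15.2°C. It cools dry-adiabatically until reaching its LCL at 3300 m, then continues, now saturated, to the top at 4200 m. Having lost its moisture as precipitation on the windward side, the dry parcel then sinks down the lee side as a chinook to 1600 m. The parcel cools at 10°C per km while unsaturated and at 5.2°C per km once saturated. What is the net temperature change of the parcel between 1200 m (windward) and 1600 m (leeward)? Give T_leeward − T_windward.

1200–3300 m, dry: Δz = 2.1 km ⇒ ΔT = -21°C; T = -5.8°C
3300–4200 m, saturated: Δz = 0.9 km ⇒ ΔT = -4.68°C; T = -10.48°C
4200–1600 m, dry descent: Δz = 2.6 km ⇒ ΔT = +26°C; T = 15.52°C
Net change vs windward start: 15.52 − 15.2 = +0.32°C

+0.32°C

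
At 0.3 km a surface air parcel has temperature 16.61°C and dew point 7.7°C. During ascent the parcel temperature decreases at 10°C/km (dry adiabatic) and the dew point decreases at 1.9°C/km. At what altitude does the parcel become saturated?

T and T_d converge at 10 − 1.9 = 8.1°C per km
Height above start = (16.61 − 7.7) / 8.1 = 1.1 km
LCL altitude = 300 m + 1100 m = 1400 m

1.4 km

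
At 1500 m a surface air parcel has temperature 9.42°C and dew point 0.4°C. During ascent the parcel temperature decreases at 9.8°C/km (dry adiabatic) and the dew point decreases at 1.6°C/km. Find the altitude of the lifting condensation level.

2600 m

T and T_d converge at 9.8 − 1.6 = 8.2°C per km
Height above start = (9.42 − 0.4) / 8.2 = 1.1 km
LCL altitude = 1500 m + 1100 m = 2600 m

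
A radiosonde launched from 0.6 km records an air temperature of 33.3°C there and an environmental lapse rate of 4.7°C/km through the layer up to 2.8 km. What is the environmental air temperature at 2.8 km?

From 600 m to 2800 m (environmental): cools by 4.7 × 2.2 = 10.34°C, giving 22.96°C.

22.96°C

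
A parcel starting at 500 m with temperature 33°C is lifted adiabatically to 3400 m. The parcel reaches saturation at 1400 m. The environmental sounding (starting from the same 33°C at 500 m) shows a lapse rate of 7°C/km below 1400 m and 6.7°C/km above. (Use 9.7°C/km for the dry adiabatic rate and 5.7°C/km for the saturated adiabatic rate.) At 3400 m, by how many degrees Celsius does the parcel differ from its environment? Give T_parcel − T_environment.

-0.43°C (parcel cooler than environment)

Parcel:
  500 → 1400 m (dry, 9.7°C/km): ΔT = -9.7 × 0.9 = -8.73°C → T = 24.27°C
  1400 → 3400 m (saturated, 5.7°C/km): ΔT = -5.7 × 2 = -11.4°C → T = 12.87°C
Environment:
  500 → 1400 m (environment, lower layer, 7°C/km): ΔT = -7 × 0.9 = -6.3°C → T = 26.7°C
  1400 → 3400 m (environment, upper layer, 6.7°C/km): ΔT = -6.7 × 2 = -13.4°C → T = 13.3°C
T_parcel − T_env = 12.87 − 13.3 = -0.43°C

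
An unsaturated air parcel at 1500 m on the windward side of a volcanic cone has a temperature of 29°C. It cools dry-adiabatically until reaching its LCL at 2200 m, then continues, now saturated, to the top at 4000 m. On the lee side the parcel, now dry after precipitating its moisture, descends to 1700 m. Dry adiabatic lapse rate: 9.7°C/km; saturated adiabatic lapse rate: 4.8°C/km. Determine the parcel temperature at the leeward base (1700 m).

1500 → 2200 m (dry, 9.7°C/km): ΔT = -9.7 × 0.7 = -6.79°C → T = 22.21°C
2200 → 4000 m (saturated, 4.8°C/km): ΔT = -4.8 × 1.8 = -8.64°C → T = 13.57°C
4000 → 1700 m (dry descent, 9.7°C/km): ΔT = +9.7 × 2.3 = +22.31°C → T = 35.88°C

35.88°C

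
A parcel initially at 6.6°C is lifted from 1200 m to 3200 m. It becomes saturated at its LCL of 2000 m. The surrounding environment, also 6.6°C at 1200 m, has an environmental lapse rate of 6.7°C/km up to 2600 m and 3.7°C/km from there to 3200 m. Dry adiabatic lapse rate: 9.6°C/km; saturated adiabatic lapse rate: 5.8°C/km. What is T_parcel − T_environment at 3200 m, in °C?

-3.04°C (parcel cooler than environment)

Parcel:
  From 1200 m to 2000 m (dry): cools by 9.6 × 0.8 = 7.68°C, giving -1.08°C.
  From 2000 m to 3200 m (saturated): cools by 5.8 × 1.2 = 6.96°C, giving -8.04°C.
Environment:
  From 1200 m to 2600 m (environment, lower layer): cools by 6.7 × 1.4 = 9.38°C, giving -2.78°C.
  From 2600 m to 3200 m (environment, upper layer): cools by 3.7 × 0.6 = 2.22°C, giving -5°C.
T_parcel − T_env = -8.04 − (-5) = -3.04°C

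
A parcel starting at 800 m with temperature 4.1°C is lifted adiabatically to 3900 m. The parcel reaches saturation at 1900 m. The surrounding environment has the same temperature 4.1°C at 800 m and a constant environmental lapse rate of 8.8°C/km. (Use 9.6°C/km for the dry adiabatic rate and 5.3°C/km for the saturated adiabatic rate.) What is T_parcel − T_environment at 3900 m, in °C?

Parcel:
  800–1900 m, dry: Δz = 1.1 km ⇒ ΔT = -10.56°C; T = -6.46°C
  1900–3900 m, saturated: Δz = 2 km ⇒ ΔT = -10.6°C; T = -17.06°C
Environment:
  800–3900 m, environment: Δz = 3.1 km ⇒ ΔT = -27.28°C; T = -23.18°C
T_parcel − T_env = -17.06 − (-23.18) = +6.12°C

+6.12°C (parcel warmer than environment)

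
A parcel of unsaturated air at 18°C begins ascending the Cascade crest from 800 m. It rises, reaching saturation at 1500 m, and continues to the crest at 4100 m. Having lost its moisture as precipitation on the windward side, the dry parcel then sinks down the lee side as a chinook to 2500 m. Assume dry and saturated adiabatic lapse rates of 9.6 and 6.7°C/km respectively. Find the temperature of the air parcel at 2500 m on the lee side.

Dry to 1500 m: -9.6 × 0.7 km = -6.72°C, so T = 11.28°C.
Saturated to 4100 m: -6.7 × 2.6 km = -17.42°C, so T = -6.14°C.
Dry descent to 2500 m: +9.6 × 1.6 km = +15.36°C, so T = 9.22°C.

9.22°C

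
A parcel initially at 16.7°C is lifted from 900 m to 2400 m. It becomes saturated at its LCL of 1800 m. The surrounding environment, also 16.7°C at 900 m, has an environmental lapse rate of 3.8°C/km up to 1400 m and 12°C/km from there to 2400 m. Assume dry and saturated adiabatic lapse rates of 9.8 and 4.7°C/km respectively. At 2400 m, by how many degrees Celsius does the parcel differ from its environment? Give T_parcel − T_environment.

Parcel:
  900 → 1800 m (dry, 9.8°C/km): ΔT = -9.8 × 0.9 = -8.82°C → T = 7.88°C
  1800 → 2400 m (saturated, 4.7°C/km): ΔT = -4.7 × 0.6 = -2.82°C → T = 5.06°C
Environment:
  900 → 1400 m (environment, lower layer, 3.8°C/km): ΔT = -3.8 × 0.5 = -1.9°C → T = 14.8°C
  1400 → 2400 m (environment, upper layer, 12°C/km): ΔT = -12 × 1 = -12°C → T = 2.8°C
T_parcel − T_env = 5.06 − 2.8 = +2.26°C

+2.26°C (parcel warmer than environment)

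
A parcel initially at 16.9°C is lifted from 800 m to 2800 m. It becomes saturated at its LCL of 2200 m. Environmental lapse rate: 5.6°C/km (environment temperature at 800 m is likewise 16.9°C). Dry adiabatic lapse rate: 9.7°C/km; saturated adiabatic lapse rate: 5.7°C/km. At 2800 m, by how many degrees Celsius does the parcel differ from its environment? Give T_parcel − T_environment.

Parcel:
  800 → 2200 m (dry, 9.7°C/km): ΔT = -9.7 × 1.4 = -13.58°C → T = 3.32°C
  2200 → 2800 m (saturated, 5.7°C/km): ΔT = -5.7 × 0.6 = -3.42°C → T = -0.1°C
Environment:
  800 → 2800 m (environment, 5.6°C/km): ΔT = -5.6 × 2 = -11.2°C → T = 5.7°C
T_parcel − T_env = -0.1 − 5.7 = -5.8°C

-5.8°C (parcel cooler than environment)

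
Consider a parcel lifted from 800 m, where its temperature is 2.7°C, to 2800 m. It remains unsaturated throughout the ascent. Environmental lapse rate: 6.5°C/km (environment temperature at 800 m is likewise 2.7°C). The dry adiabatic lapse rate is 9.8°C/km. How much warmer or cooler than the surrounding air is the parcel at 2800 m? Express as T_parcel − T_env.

-6.6°C (parcel cooler than environment)

Parcel:
  800 → 2800 m (dry, 9.8°C/km): ΔT = -9.8 × 2 = -19.6°C → T = -16.9°C
Environment:
  800 → 2800 m (environment, 6.5°C/km): ΔT = -6.5 × 2 = -13°C → T = -10.3°C
T_parcel − T_env = -16.9 − (-10.3) = -6.6°C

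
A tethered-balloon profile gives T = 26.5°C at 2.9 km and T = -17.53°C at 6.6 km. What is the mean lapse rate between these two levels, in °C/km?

11.9°C/km

Γ = −ΔT/Δz = (26.5 − (-17.53)) / (6600 − 2900) m
  = 44.03°C / 3.7 km = 11.9°C/km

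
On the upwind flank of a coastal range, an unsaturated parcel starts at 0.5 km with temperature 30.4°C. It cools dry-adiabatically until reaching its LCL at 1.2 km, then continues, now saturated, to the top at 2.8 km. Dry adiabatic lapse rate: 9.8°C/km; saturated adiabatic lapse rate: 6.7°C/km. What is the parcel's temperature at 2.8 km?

12.82°C

500 → 1200 m (dry, 9.8°C/km): ΔT = -9.8 × 0.7 = -6.86°C → T = 23.54°C
1200 → 2800 m (saturated, 6.7°C/km): ΔT = -6.7 × 1.6 = -10.72°C → T = 12.82°C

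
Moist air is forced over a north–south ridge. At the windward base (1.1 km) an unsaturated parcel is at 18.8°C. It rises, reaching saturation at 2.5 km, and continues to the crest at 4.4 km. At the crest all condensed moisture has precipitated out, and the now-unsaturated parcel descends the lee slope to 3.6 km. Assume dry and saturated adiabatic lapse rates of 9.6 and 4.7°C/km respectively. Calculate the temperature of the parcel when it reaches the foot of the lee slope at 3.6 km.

From 1100 m to 2500 m (dry): cools by 9.6 × 1.4 = 13.44°C, giving 5.36°C.
From 2500 m to 4400 m (saturated): cools by 4.7 × 1.9 = 8.93°C, giving -3.57°C.
From 4400 m to 3600 m (dry descent): warms by 9.6 × 0.8 = 7.68°C, giving 4.11°C.

4.11°C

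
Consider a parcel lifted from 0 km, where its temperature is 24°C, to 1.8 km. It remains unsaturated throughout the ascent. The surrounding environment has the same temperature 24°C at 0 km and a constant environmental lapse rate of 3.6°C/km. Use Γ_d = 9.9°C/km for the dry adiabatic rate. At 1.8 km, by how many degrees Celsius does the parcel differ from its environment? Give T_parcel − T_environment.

Parcel:
  0–1800 m, dry: Δz = 1.8 km ⇒ ΔT = -17.82°C; T = 6.18°C
Environment:
  0–1800 m, environment: Δz = 1.8 km ⇒ ΔT = -6.48°C; T = 17.52°C
T_parcel − T_env = 6.18 − 17.52 = -11.34°C

-11.34°C (parcel cooler than environment)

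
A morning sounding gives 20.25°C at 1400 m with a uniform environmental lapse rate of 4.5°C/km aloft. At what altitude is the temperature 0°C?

Height above start = (20.25 − 0) / 4.5 = 4.5 km
Altitude = 1400 m + 4500 m = 5900 m

5900 m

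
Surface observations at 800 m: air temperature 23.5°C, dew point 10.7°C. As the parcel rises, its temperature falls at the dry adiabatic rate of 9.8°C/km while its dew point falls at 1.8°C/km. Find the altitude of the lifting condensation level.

2400 m

T and T_d converge at 9.8 − 1.8 = 8°C per km
Height above start = (23.5 − 10.7) / 8 = 1.6 km
LCL altitude = 800 m + 1600 m = 2400 m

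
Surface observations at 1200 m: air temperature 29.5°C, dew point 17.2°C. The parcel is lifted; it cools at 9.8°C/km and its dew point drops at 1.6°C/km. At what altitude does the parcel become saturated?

2700 m

T and T_d converge at 9.8 − 1.6 = 8.2°C per km
Height above start = (29.5 − 17.2) / 8.2 = 1.5 km
LCL altitude = 1200 m + 1500 m = 2700 m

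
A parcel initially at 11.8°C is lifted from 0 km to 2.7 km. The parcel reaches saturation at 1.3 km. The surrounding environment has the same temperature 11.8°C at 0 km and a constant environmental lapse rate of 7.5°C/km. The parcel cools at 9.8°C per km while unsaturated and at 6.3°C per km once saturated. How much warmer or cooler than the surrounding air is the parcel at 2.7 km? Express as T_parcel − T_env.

-1.31°C (parcel cooler than environment)

Parcel:
  0 → 1300 m (dry, 9.8°C/km): ΔT = -9.8 × 1.3 = -12.74°C → T = -0.94°C
  1300 → 2700 m (saturated, 6.3°C/km): ΔT = -6.3 × 1.4 = -8.82°C → T = -9.76°C
Environment:
  0 → 2700 m (environment, 7.5°C/km): ΔT = -7.5 × 2.7 = -20.25°C → T = -8.45°C
T_parcel − T_env = -9.76 − (-8.45) = -1.31°C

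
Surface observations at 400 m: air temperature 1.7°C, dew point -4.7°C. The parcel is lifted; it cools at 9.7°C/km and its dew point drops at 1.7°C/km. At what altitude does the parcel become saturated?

T and T_d converge at 9.7 − 1.7 = 8°C per km
Height above start = (1.7 − (-4.7)) / 8 = 0.8 km
LCL altitude = 400 m + 800 m = 1200 m

1200 m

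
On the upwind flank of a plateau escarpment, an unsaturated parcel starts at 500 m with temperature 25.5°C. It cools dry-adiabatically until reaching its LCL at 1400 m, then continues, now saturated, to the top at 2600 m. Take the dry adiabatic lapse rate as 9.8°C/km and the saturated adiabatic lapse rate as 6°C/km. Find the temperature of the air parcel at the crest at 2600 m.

9.48°C

500–1400 m, dry: Δz = 0.9 km ⇒ ΔT = -8.82°C; T = 16.68°C
1400–2600 m, saturated: Δz = 1.2 km ⇒ ΔT = -7.2°C; T = 9.48°C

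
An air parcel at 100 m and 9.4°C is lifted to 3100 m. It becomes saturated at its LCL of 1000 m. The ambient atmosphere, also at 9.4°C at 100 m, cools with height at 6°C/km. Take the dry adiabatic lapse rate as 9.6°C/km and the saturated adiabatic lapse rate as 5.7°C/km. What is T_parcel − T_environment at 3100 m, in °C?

-2.61°C (parcel cooler than environment)

Parcel:
  100 → 1000 m (dry, 9.6°C/km): ΔT = -9.6 × 0.9 = -8.64°C → T = 0.76°C
  1000 → 3100 m (saturated, 5.7°C/km): ΔT = -5.7 × 2.1 = -11.97°C → T = -11.21°C
Environment:
  100 → 3100 m (environment, 6°C/km): ΔT = -6 × 3 = -18°C → T = -8.6°C
T_parcel − T_env = -11.21 − (-8.6) = -2.61°C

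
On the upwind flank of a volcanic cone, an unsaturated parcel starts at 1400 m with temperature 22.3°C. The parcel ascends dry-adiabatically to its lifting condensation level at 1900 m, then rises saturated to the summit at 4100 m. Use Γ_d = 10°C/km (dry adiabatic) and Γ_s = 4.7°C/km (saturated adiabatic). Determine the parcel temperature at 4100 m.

6.96°C

1400 → 1900 m (dry, 10°C/km): ΔT = -10 × 0.5 = -5°C → T = 17.3°C
1900 → 4100 m (saturated, 4.7°C/km): ΔT = -4.7 × 2.2 = -10.34°C → T = 6.96°C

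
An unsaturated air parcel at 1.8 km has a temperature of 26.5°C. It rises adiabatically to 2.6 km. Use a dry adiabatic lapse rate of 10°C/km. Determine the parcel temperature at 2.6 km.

18.5°C

Dry adiabatic to 2600 m: -10 × 0.8 km = -8°C, so T = 18.5°C.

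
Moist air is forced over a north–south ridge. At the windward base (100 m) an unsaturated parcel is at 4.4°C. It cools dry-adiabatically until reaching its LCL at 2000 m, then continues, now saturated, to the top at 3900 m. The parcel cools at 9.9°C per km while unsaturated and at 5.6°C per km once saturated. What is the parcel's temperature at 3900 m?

From 100 m to 2000 m (dry): cools by 9.9 × 1.9 = 18.81°C, giving -14.41°C.
From 2000 m to 3900 m (saturated): cools by 5.6 × 1.9 = 10.64°C, giving -25.05°C.

-25.05°C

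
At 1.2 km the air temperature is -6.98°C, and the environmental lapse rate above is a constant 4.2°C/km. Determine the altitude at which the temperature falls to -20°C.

Height above start = (-6.98 − (-20)) / 4.2 = 3.1 km
Altitude = 1200 m + 3100 m = 4300 m

4.3 km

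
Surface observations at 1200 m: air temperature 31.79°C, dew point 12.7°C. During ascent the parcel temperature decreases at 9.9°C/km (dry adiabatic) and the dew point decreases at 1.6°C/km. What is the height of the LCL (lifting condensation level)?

3500 m

T and T_d converge at 9.9 − 1.6 = 8.3°C per km
Height above start = (31.79 − 12.7) / 8.3 = 2.3 km
LCL altitude = 1200 m + 2300 m = 3500 m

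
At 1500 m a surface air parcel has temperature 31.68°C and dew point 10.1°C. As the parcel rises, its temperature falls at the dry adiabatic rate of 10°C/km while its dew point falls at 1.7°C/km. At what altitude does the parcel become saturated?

4100 m

T and T_d converge at 10 − 1.7 = 8.3°C per km
Height above start = (31.68 − 10.1) / 8.3 = 2.6 km
LCL altitude = 1500 m + 2600 m = 4100 m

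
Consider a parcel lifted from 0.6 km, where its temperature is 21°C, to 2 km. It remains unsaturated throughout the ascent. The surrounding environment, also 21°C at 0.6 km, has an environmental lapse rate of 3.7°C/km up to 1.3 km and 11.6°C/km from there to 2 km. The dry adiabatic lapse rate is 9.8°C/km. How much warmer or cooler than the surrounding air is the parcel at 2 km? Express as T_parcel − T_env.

-3.01°C (parcel cooler than environment)

Parcel:
  From 600 m to 2000 m (dry): cools by 9.8 × 1.4 = 13.72°C, giving 7.28°C.
Environment:
  From 600 m to 1300 m (environment, lower layer): cools by 3.7 × 0.7 = 2.59°C, giving 18.41°C.
  From 1300 m to 2000 m (environment, upper layer): cools by 11.6 × 0.7 = 8.12°C, giving 10.29°C.
T_parcel − T_env = 7.28 − 10.29 = -3.01°C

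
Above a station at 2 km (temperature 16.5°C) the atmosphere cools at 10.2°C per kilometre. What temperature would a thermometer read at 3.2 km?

4.26°C

From 2000 m to 3200 m (environmental): cools by 10.2 × 1.2 = 12.24°C, giving 4.26°C.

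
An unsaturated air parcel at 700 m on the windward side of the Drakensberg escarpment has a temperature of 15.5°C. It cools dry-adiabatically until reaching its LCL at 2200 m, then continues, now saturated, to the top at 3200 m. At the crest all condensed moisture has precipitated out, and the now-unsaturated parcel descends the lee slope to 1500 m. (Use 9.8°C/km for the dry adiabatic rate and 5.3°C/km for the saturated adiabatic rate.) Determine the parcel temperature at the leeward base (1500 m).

12.16°C

700–2200 m, dry: Δz = 1.5 km ⇒ ΔT = -14.7°C; T = 0.8°C
2200–3200 m, saturated: Δz = 1 km ⇒ ΔT = -5.3°C; T = -4.5°C
3200–1500 m, dry descent: Δz = 1.7 km ⇒ ΔT = +16.66°C; T = 12.16°C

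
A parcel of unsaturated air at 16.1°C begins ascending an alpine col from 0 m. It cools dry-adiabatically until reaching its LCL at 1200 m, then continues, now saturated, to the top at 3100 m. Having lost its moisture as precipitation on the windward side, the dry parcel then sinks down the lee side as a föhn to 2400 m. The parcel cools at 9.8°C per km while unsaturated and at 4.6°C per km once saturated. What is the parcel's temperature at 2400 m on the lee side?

2.46°C

0–1200 m, dry: Δz = 1.2 km ⇒ ΔT = -11.76°C; T = 4.34°C
1200–3100 m, saturated: Δz = 1.9 km ⇒ ΔT = -8.74°C; T = -4.4°C
3100–2400 m, dry descent: Δz = 0.7 km ⇒ ΔT = +6.86°C; T = 2.46°C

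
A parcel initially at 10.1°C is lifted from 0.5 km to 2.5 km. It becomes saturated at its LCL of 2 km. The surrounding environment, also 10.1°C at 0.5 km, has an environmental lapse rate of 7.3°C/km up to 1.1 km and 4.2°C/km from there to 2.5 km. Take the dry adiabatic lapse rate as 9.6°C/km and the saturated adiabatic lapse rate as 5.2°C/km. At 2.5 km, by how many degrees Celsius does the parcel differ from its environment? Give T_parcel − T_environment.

Parcel:
  Dry to 2000 m: -9.6 × 1.5 km = -14.4°C, so T = -4.3°C.
  Saturated to 2500 m: -5.2 × 0.5 km = -2.6°C, so T = -6.9°C.
Environment:
  Environment, lower layer to 1100 m: -7.3 × 0.6 km = -4.38°C, so T = 5.72°C.
  Environment, upper layer to 2500 m: -4.2 × 1.4 km = -5.88°C, so T = -0.16°C.
T_parcel − T_env = -6.9 − (-0.16) = -6.74°C

-6.74°C (parcel cooler than environment)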